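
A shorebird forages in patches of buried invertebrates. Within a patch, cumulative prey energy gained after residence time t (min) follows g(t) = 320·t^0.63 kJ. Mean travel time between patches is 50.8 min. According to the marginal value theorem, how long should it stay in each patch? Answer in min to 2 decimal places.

86.50 min

Optimal t* satisfies g'(t*) = g(t*)/(T + t*).
g'(t) = 0.63·320·t^-0.37. Setting 0.63·320·t^-0.37 = 320·t^0.63/(50.8+t) gives 0.63(50.8+t) = t, so 0.37·t = 0.63×50.8.
t* = 0.63×50.8/0.37 = 86.5 min.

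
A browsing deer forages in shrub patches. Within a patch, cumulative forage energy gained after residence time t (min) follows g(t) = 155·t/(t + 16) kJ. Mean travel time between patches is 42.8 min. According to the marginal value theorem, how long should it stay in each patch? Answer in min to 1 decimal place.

Maximise g(t)/(T+t): set derivative to zero → g'(t)(T+t) = g(t).
g'(t) = 155·16/(t + 16)². Setting 155·16/(t+16)² = 155t/[(t+16)(42.8+t)] gives 16(42.8+t) = t(t+16), so t² = 16×42.8 = 684.8.
t* = √684.8 = 26.17 min.

26.2 min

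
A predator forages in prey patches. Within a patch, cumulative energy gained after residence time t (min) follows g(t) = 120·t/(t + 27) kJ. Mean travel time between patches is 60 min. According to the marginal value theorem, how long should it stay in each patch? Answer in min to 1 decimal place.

Optimal t* satisfies g'(t*) = g(t*)/(T + t*).
g'(t) = 120·27/(t + 27)². Setting 120·27/(t+27)² = 120t/[(t+27)(60+t)] gives 27(60+t) = t(t+27), so t² = 27×60 = 1620.
t* = √1620 = 40.25 min.

40.2 min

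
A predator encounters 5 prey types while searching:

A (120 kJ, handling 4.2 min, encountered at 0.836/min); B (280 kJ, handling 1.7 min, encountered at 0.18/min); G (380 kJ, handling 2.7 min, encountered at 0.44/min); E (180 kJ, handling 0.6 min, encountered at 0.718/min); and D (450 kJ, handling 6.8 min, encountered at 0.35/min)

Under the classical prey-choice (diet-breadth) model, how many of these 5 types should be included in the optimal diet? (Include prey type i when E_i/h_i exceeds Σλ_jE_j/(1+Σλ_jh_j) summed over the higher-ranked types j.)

3

E/h in descending order: E 300, B 165, G 141, D 66.2, A 28.6 kJ/min. The optimal diet is the largest prefix of this list for which every included type satisfies E_i/h_i > R on the types above it.
Rate on top 1: 90.33. B: 165 > 90.33 → include.
Rate on top 2: 103.4. G: 141 > 103.4 → include.
Rate on top 3: 118.6. D: 66.2 < 118.6 → exclude; stop.
Optimal diet: E, B, G — 3 of 5 types.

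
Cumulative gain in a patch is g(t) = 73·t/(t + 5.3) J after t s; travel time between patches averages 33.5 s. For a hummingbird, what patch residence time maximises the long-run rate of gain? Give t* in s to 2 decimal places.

13.32 s

Maximise g(t)/(T+t): set derivative to zero → g'(t)(T+t) = g(t).
g'(t) = 73·5.3/(t + 5.3)². Setting 73·5.3/(t+5.3)² = 73t/[(t+5.3)(33.5+t)] gives 5.3(33.5+t) = t(t+5.3), so t² = 5.3×33.5 = 177.5.
t* = √177.5 = 13.32 s.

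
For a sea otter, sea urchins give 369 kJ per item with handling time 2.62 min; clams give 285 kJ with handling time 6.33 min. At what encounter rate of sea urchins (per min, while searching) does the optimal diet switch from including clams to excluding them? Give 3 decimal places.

0.179 per min

Drop clams once their profitability E₂/h₂ falls below the rate achievable on sea urchins alone: E₂/h₂ = λE₁/(1 + λh₁).
Solve for λ: λE₁h₂ = E₂(1 + λh₁) → λ(E₁h₂ − E₂h₁) = E₂ → λ = E₂/(E₁h₂ − E₂h₁).
λ = 285/(369×6.33 − 285×2.62) = 285/1589 = 0.1794 per min.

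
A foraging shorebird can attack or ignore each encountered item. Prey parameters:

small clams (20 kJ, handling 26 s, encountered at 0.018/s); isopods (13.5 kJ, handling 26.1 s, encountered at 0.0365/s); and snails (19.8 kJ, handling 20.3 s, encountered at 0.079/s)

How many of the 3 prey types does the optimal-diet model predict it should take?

Profitabilities (E/h, kJ/s): snails 0.975, small clams 0.769, isopods 0.517. Add prey in this order while the next type's profitability exceeds the intake rate on those already taken.
Rate on top 1: 0.6008. small clams: 0.769 > 0.6008 → include.
Rate on top 2: 0.6264. isopods: 0.517 < 0.6264 → exclude; stop.
Optimal diet: snails, small clams — 2 of 3 types.

2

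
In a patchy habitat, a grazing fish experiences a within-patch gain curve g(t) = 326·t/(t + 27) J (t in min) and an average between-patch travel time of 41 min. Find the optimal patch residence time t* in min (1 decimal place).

33.3 min

By the marginal value theorem, leave when the instantaneous gain rate g'(t) equals the habitat-wide average g(t)/(T + t).
g'(t) = 326·27/(t + 27)². Setting 326·27/(t+27)² = 326t/[(t+27)(41+t)] gives 27(41+t) = t(t+27), so t² = 27×41 = 1107.
t* = √1107 = 33.27 min.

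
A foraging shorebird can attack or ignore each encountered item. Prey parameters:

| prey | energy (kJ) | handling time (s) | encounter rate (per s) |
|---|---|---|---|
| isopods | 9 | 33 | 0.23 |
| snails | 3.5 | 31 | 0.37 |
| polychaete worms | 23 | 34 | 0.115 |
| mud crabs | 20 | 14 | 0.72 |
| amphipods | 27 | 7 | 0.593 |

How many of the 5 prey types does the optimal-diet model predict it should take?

Profitabilities (E/h, kJ/s): amphipods 3.86, mud crabs 1.43, polychaete worms 0.676, isopods 0.273, snails 0.113. Add prey in this order while the next type's profitability exceeds the intake rate on those already taken.
Rate on top 1: 3.108. mud crabs: 1.43 < 3.108 → exclude; stop.
Optimal diet: amphipods — 1 of 5 types.

1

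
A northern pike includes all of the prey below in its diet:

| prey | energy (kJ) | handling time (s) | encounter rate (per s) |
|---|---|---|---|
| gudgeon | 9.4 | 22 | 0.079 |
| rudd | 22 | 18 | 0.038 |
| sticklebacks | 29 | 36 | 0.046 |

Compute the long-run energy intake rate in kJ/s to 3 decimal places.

0.574 kJ/s

R = (0.079×9.4 + 0.038×22 + 0.046×29) / (1 + 0.079×22 + 0.038×18 + 0.046×36) = 2.913/5.078 = 0.5736 kJ/s.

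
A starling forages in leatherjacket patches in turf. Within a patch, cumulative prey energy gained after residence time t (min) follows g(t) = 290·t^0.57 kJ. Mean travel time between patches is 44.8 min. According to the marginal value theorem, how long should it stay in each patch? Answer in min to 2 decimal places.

59.39 min

Optimal t* satisfies g'(t*) = g(t*)/(T + t*).
g'(t) = 0.57·290·t^-0.43. Setting 0.57·290·t^-0.43 = 290·t^0.57/(44.8+t) gives 0.57(44.8+t) = t, so 0.43·t = 0.57×44.8.
t* = 0.57×44.8/0.43 = 59.39 min.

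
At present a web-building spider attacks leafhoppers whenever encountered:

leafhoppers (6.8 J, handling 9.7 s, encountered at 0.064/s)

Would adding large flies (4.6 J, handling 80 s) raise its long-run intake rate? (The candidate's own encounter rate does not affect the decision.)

No

Intake rate on the current diet: R = (0.064×6.8) / (1 + 0.064×9.7) = 0.4352/1.621 = 0.2685 J/s.
Profitability of large flies: 4.6/80 = 0.0575 J/s.
Since 0.0575 < R, time spent handling large flies is better spent searching.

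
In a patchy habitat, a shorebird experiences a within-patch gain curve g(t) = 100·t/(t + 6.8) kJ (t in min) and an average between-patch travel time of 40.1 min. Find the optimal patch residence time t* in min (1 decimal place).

16.5 min

By the marginal value theorem, leave when the instantaneous gain rate g'(t) equals the habitat-wide average g(t)/(T + t).
g'(t) = 100·6.8/(t + 6.8)². Setting 100·6.8/(t+6.8)² = 100t/[(t+6.8)(40.1+t)] gives 6.8(40.1+t) = t(t+6.8), so t² = 6.8×40.1 = 272.7.
t* = √272.7 = 16.51 min.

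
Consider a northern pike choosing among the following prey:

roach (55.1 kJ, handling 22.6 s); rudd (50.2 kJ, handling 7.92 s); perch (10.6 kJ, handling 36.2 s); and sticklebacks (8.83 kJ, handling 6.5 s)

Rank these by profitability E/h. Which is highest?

rudd

Profitability E/h (kJ/s): roach = 55.1/22.6 = 2.44, rudd = 50.2/7.92 = 6.34, perch = 10.6/36.2 = 0.293, sticklebacks = 8.83/6.5 = 1.36.
Ranked: rudd > roach > sticklebacks > perch.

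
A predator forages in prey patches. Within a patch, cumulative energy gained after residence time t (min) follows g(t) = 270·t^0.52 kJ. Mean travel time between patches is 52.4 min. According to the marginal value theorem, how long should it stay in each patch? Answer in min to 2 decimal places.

56.77 min

Optimal t* satisfies g'(t*) = g(t*)/(T + t*).
g'(t) = 0.52·270·t^-0.48. Setting 0.52·270·t^-0.48 = 270·t^0.52/(52.4+t) gives 0.52(52.4+t) = t, so 0.48·t = 0.52×52.4.
t* = 0.52×52.4/0.48 = 56.77 min.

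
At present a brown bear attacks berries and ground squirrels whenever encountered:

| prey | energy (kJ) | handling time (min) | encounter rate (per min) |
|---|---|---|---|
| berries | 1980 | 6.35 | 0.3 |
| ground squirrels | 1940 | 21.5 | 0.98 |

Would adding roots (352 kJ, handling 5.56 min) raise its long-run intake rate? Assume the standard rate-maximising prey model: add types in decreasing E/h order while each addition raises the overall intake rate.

Current rate: (0.3×1980 + 0.98×1940)/(1 + 0.3×6.35 + 0.98×21.5) = 104.1 kJ/min.
roots: E/h = 352/5.56 = 63.31 kJ/min.
Since 63.31 < R, time spent handling roots is better spent searching.

No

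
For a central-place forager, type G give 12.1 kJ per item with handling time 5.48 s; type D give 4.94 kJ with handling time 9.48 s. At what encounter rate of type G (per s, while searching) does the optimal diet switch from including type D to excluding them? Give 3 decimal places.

0.056 per s

At the threshold, the rate on type G alone equals the profitability of type D: λ·12.1/(1 + λ·5.48) = 4.94/9.48 = 0.5211.
Rearranging, λ(12.1 − 0.5211×5.48) = 0.5211, so λ = 0.5211/9.244 = 0.05637 per s.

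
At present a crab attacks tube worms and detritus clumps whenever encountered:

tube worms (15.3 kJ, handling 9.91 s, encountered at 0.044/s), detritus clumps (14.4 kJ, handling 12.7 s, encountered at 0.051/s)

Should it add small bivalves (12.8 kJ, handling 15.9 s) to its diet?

Current rate: (0.044×15.3 + 0.051×14.4)/(1 + 0.044×9.91 + 0.051×12.7) = 0.6755 kJ/s.
small bivalves: E/h = 12.8/15.9 = 0.805 kJ/s.
0.805 > 0.6755, so adding small bivalves raises the average — include it.

Yes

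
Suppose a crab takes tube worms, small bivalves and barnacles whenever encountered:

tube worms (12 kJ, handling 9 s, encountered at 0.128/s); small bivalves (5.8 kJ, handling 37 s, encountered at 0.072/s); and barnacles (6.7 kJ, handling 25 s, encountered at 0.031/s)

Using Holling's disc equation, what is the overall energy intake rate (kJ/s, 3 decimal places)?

0.387 kJ/s

Energy encountered per unit search time: 0.128×12 + 0.072×5.8 + 0.031×6.7 = 2.161 kJ/s.
Handling time per unit search time: 0.128×9 + 0.072×37 + 0.031×25 = 4.591.
Rate = 2.161/(1 + 4.591) = 0.3866 kJ/s.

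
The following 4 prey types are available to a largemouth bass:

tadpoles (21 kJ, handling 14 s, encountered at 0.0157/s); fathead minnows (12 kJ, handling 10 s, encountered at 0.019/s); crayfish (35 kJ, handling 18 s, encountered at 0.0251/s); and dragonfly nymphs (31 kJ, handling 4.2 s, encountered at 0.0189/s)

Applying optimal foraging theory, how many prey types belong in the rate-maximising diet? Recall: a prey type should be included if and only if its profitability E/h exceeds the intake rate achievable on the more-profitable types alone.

4

Rank by E/h (kJ/s): dragonfly nymphs 7.38, crayfish 1.94, tadpoles 1.5, fathead minnows 1.2. Include each in turn until the next type's E/h falls below the running intake rate.
Rate on top 1: 0.5428. crayfish: 1.94 > 0.5428 → include.
Rate on top 2: 0.9564. tadpoles: 1.5 > 0.9564 → include.
Rate on top 3: 1.025. fathead minnows: 1.2 > 1.025 → include.
Optimal diet: dragonfly nymphs, crayfish, tadpoles, fathead minnows — 4 of 4 types.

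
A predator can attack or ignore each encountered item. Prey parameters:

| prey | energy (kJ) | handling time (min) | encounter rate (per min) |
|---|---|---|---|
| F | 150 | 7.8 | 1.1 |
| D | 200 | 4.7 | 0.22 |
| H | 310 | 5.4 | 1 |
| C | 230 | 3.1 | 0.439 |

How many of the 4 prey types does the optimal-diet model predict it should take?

2

E/h in descending order: C 74.2, H 57.4, D 42.6, F 19.2 kJ/min. The optimal diet is the largest prefix of this list for which every included type satisfies E_i/h_i > R on the types above it.
Rate on top 1: 42.77. H: 57.4 > 42.77 → include.
Rate on top 2: 52.95. D: 42.6 < 52.95 → exclude; stop.
Optimal diet: C, H — 2 of 4 types.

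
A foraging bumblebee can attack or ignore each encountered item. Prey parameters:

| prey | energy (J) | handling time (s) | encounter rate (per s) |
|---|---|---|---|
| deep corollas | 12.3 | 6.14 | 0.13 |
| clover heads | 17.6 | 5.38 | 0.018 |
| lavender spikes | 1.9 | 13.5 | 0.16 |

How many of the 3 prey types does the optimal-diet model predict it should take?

2

E/h in descending order: clover heads 3.27, deep corollas 2, lavender spikes 0.141 J/s. The optimal diet is the largest prefix of this list for which every included type satisfies E_i/h_i > R on the types above it.
Rate on top 1: 0.2888. deep corollas: 2 > 0.2888 → include.
Rate on top 2: 1.011. lavender spikes: 0.141 < 1.011 → exclude; stop.
Optimal diet: clover heads, deep corollas — 2 of 3 types.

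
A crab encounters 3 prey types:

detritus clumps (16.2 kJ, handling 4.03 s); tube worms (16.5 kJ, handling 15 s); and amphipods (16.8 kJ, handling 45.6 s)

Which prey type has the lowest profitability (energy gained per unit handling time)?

amphipods

Profitability E/h (kJ/s): detritus clumps = 16.2/4.03 = 4.02, tube worms = 16.5/15 = 1.1, amphipods = 16.8/45.6 = 0.368.
Ranked: detritus clumps > tube worms > amphipods.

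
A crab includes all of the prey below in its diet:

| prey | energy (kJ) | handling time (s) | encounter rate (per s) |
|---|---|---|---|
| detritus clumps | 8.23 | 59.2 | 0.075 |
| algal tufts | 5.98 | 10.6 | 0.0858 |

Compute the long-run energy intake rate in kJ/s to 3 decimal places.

R = Σλ_iE_i / (1 + Σλ_ih_i)
Numerator: 0.075×8.23 + 0.0858×5.98 = 1.13
Denominator: 1 + 0.075×59.2 + 0.0858×10.6 = 6.349
R = 1.13/6.349 = 0.178 kJ/s

0.178 kJ/s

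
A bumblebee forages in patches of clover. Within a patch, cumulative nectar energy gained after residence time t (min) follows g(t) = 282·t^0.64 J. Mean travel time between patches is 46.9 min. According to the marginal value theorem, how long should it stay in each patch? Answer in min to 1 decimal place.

Optimal t* satisfies g'(t*) = g(t*)/(T + t*).
g'(t) = 0.64·282·t^-0.36. Setting 0.64·282·t^-0.36 = 282·t^0.64/(46.9+t) gives 0.64(46.9+t) = t, so 0.36·t = 0.64×46.9.
t* = 0.64×46.9/0.36 = 83.38 min.

83.4 min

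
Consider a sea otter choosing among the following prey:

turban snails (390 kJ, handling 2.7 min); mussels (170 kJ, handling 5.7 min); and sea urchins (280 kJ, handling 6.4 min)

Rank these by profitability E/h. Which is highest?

turban snails

Profitability E/h (kJ/min): turban snails = 390/2.7 = 144, mussels = 170/5.7 = 29.8, sea urchins = 280/6.4 = 43.8.
Ranked: turban snails > sea urchins > mussels.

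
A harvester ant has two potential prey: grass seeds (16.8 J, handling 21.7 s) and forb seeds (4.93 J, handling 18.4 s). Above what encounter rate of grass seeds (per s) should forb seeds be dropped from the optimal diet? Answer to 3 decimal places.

0.024 per s

At the threshold, the rate on grass seeds alone equals the profitability of forb seeds: λ·16.8/(1 + λ·21.7) = 4.93/18.4 = 0.2679.
Rearranging, λ(16.8 − 0.2679×21.7) = 0.2679, so λ = 0.2679/10.99 = 0.02439 per s.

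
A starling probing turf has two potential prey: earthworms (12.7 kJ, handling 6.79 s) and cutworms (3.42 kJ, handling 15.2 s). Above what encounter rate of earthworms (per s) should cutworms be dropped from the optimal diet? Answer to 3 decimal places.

0.020 per s

Drop cutworms once their profitability E₂/h₂ falls below the rate achievable on earthworms alone: E₂/h₂ = λE₁/(1 + λh₁).
Solve for λ: λE₁h₂ = E₂(1 + λh₁) → λ(E₁h₂ − E₂h₁) = E₂ → λ = E₂/(E₁h₂ − E₂h₁).
λ = 3.42/(12.7×15.2 − 3.42×6.79) = 3.42/169.8 = 0.02014 per s.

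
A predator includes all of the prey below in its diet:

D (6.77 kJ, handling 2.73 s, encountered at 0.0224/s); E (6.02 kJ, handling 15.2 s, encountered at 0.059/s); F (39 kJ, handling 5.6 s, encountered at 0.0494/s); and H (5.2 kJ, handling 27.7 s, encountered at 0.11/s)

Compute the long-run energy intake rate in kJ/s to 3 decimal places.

0.569 kJ/s

Energy encountered per unit search time: 0.0224×6.77 + 0.059×6.02 + 0.0494×39 + 0.11×5.2 = 3.005 kJ/s.
Handling time per unit search time: 0.0224×2.73 + 0.059×15.2 + 0.0494×5.6 + 0.11×27.7 = 4.282.
Rate = 3.005/(1 + 4.282) = 0.569 kJ/s.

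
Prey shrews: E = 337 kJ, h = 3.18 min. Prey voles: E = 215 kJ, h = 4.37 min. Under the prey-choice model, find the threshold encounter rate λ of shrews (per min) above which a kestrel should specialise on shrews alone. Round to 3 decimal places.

0.273 per min

The zero-one rule: include voles iff E₂/h₂ > λE₁/(1+λh₁). Equality gives the switch point.
λE₁h₂ = E₂ + λE₂h₁ ⇒ λ = E₂/(E₁h₂ − E₂h₁) = 215/(1473 − 683.7) = 0.2725 per min.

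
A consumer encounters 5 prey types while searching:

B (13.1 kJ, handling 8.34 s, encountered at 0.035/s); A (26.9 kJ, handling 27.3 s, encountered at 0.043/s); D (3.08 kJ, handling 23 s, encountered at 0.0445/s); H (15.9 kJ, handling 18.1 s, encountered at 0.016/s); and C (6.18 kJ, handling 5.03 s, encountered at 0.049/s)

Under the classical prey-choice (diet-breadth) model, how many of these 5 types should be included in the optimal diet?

4

E/h in descending order: B 1.57, C 1.23, A 0.985, H 0.878, D 0.134 kJ/s. The optimal diet is the largest prefix of this list for which every included type satisfies E_i/h_i > R on the types above it.
Rate on top 1: 0.3549. C: 1.23 > 0.3549 → include.
Rate on top 2: 0.4949. A: 0.985 > 0.4949 → include.
Rate on top 3: 0.7072. H: 0.878 > 0.7072 → include.
Rate on top 4: 0.7237. D: 0.134 < 0.7237 → exclude; stop.
Optimal diet: B, C, A, H — 4 of 5 types.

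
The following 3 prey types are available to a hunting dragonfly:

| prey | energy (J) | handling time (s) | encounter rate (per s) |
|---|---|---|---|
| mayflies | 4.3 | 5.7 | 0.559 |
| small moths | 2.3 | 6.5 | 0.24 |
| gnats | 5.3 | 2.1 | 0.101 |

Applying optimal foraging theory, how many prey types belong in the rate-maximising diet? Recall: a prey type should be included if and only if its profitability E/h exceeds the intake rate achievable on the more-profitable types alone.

2

Rank by E/h (J/s): gnats 2.52, mayflies 0.754, small moths 0.354. Include each in turn until the next type's E/h falls below the running intake rate.
Rate on top 1: 0.4416. mayflies: 0.754 > 0.4416 → include.
Rate on top 2: 0.6682. small moths: 0.354 < 0.6682 → exclude; stop.
Optimal diet: gnats, mayflies — 2 of 3 types.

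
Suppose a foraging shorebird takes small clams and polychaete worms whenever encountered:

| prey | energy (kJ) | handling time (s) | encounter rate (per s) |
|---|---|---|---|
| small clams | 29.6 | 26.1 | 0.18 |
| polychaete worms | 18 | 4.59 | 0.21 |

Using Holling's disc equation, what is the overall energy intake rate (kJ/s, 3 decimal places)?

1.367 kJ/s

R = (0.18×29.6 + 0.21×18) / (1 + 0.18×26.1 + 0.21×4.59) = 9.108/6.662 = 1.367 kJ/s.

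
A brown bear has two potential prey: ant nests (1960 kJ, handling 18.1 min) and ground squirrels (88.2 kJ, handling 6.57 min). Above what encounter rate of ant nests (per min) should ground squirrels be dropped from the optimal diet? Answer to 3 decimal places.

0.008 per min

At the threshold, the rate on ant nests alone equals the profitability of ground squirrels: λ·1960/(1 + λ·18.1) = 88.2/6.57 = 13.42.
Rearranging, λ(1960 − 13.42×18.1) = 13.42, so λ = 13.42/1717 = 0.007819 per min.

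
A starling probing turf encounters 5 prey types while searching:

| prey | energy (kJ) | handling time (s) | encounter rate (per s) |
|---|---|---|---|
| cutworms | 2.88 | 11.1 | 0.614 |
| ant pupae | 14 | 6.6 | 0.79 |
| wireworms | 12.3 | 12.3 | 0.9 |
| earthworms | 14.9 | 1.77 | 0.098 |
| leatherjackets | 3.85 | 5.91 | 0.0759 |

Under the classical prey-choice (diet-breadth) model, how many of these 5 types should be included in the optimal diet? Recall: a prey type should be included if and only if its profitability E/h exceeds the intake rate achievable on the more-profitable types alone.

Rank by E/h (kJ/s): earthworms 8.42, ant pupae 2.12, wireworms 1, leatherjackets 0.651, cutworms 0.259. Include each in turn until the next type's E/h falls below the running intake rate.
Rate on top 1: 1.244. ant pupae: 2.12 > 1.244 → include.
Rate on top 2: 1.96. wireworms: 1 < 1.96 → exclude; stop.
Optimal diet: earthworms, ant pupae — 2 of 5 types.

2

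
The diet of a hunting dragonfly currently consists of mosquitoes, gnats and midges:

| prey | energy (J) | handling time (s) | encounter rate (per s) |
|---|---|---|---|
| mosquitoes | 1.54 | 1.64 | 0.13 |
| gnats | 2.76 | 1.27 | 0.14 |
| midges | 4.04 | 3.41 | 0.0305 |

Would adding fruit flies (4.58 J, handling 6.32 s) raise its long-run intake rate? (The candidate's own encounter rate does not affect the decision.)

Yes

Current rate: (0.13×1.54 + 0.14×2.76 + 0.0305×4.04)/(1 + 0.13×1.64 + 0.14×1.27 + 0.0305×3.41) = 0.4748 J/s.
fruit flies: E/h = 4.58/6.32 = 0.7247 J/s.
0.7247 > 0.4748, so adding fruit flies raises the average — include it.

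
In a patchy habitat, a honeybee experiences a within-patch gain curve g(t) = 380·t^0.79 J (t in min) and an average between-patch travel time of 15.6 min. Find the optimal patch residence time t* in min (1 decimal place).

Maximise g(t)/(T+t): set derivative to zero → g'(t)(T+t) = g(t).
g'(t) = 0.79·380·t^-0.21. Setting 0.79·380·t^-0.21 = 380·t^0.79/(15.6+t) gives 0.79(15.6+t) = t, so 0.21·t = 0.79×15.6.
t* = 0.79×15.6/0.21 = 58.69 min.

58.7 min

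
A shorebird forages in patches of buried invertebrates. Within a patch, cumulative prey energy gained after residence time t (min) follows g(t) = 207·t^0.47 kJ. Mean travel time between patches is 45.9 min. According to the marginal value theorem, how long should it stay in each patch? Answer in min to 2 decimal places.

40.70 min

By the marginal value theorem, leave when the instantaneous gain rate g'(t) equals the habitat-wide average g(t)/(T + t).
g'(t) = 0.47·207·t^-0.53. Setting 0.47·207·t^-0.53 = 207·t^0.47/(45.9+t) gives 0.47(45.9+t) = t, so 0.53·t = 0.47×45.9.
t* = 0.47×45.9/0.53 = 40.7 min.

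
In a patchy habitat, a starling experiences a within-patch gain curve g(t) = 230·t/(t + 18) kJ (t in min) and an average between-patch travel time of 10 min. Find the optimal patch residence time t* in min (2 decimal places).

Maximise g(t)/(T+t): set derivative to zero → g'(t)(T+t) = g(t).
g'(t) = 230·18/(t + 18)². Setting 230·18/(t+18)² = 230t/[(t+18)(10+t)] gives 18(10+t) = t(t+18), so t² = 18×10 = 180.
t* = √180 = 13.42 min.

13.42 min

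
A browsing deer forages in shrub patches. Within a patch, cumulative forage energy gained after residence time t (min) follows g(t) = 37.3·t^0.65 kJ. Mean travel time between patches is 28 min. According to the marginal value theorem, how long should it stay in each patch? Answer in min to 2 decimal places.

52.00 min

Maximise g(t)/(T+t): set derivative to zero → g'(t)(T+t) = g(t).
g'(t) = 0.65·37.3·t^-0.35. Setting 0.65·37.3·t^-0.35 = 37.3·t^0.65/(28+t) gives 0.65(28+t) = t, so 0.35·t = 0.65×28.
t* = 0.65×28/0.35 = 52 min.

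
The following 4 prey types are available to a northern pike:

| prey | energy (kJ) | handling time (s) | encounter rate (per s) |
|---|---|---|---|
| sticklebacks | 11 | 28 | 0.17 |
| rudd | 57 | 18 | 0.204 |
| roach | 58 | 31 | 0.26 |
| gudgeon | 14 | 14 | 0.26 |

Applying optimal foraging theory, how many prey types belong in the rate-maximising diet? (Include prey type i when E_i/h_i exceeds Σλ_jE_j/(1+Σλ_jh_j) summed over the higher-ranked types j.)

Profitabilities (E/h, kJ/s): rudd 3.17, roach 1.87, gudgeon 1, sticklebacks 0.393. Add prey in this order while the next type's profitability exceeds the intake rate on those already taken.
Rate on top 1: 2.489. roach: 1.87 < 2.489 → exclude; stop.
Optimal diet: rudd — 1 of 4 types.

1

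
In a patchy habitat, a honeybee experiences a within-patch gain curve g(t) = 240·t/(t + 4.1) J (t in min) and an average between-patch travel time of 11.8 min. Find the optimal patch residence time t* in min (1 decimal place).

Maximise g(t)/(T+t): set derivative to zero → g'(t)(T+t) = g(t).
g'(t) = 240·4.1/(t + 4.1)². Setting 240·4.1/(t+4.1)² = 240t/[(t+4.1)(11.8+t)] gives 4.1(11.8+t) = t(t+4.1), so t² = 4.1×11.8 = 48.38.
t* = √48.38 = 6.956 min.

7.0 min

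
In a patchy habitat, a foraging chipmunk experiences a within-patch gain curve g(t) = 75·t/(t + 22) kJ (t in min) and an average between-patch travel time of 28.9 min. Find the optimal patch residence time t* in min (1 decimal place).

By the marginal value theorem, leave when the instantaneous gain rate g'(t) equals the habitat-wide average g(t)/(T + t).
g'(t) = 75·22/(t + 22)². Setting 75·22/(t+22)² = 75t/[(t+22)(28.9+t)] gives 22(28.9+t) = t(t+22), so t² = 22×28.9 = 635.8.
t* = √635.8 = 25.22 min.

25.2 min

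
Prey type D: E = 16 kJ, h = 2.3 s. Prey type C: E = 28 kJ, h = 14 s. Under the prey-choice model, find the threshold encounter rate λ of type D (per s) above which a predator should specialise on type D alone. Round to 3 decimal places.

The zero-one rule: include type C iff E₂/h₂ > λE₁/(1+λh₁). Equality gives the switch point.
λE₁h₂ = E₂ + λE₂h₁ ⇒ λ = E₂/(E₁h₂ − E₂h₁) = 28/(224 − 64.4) = 0.1754 per s.

0.175 per s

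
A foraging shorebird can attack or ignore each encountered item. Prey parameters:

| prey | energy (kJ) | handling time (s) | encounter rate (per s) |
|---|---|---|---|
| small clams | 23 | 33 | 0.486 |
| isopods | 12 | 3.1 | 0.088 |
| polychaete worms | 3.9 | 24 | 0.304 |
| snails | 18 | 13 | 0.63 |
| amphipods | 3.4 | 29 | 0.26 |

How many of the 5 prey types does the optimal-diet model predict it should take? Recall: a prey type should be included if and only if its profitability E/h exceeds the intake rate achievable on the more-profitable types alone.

Profitabilities (E/h, kJ/s): isopods 3.87, snails 1.38, small clams 0.697, polychaete worms 0.163, amphipods 0.117. Add prey in this order while the next type's profitability exceeds the intake rate on those already taken.
Rate on top 1: 0.8297. snails: 1.38 > 0.8297 → include.
Rate on top 2: 1.31. small clams: 0.697 < 1.31 → exclude; stop.
Optimal diet: isopods, snails — 2 of 5 types.

2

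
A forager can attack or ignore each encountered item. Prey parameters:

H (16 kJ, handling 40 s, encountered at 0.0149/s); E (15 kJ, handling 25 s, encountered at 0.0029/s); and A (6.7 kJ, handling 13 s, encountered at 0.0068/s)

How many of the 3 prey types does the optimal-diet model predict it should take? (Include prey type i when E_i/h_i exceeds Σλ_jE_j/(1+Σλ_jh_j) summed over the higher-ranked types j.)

3

Profitabilities (E/h, kJ/s): E 0.6, A 0.515, H 0.4. Add prey in this order while the next type's profitability exceeds the intake rate on those already taken.
Rate on top 1: 0.04056. A: 0.515 > 0.04056 → include.
Rate on top 2: 0.07672. H: 0.4 > 0.07672 → include.
Optimal diet: E, A, H — 3 of 3 types.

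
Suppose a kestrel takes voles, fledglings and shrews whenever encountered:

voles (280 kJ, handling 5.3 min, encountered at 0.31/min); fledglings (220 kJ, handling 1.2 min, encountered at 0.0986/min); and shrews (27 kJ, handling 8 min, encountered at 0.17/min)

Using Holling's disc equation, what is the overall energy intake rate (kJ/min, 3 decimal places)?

R = (0.31×280 + 0.0986×220 + 0.17×27) / (1 + 0.31×5.3 + 0.0986×1.2 + 0.17×8) = 113.1/4.121 = 27.44 kJ/min.

27.438 kJ/min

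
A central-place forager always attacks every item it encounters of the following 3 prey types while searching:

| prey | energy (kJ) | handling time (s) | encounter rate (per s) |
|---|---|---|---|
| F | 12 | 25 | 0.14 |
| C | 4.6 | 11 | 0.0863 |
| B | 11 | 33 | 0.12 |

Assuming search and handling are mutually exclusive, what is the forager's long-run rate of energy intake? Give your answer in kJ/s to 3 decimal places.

0.361 kJ/s

R = (0.14×12 + 0.0863×4.6 + 0.12×11) / (1 + 0.14×25 + 0.0863×11 + 0.12×33) = 3.397/9.409 = 0.361 kJ/s.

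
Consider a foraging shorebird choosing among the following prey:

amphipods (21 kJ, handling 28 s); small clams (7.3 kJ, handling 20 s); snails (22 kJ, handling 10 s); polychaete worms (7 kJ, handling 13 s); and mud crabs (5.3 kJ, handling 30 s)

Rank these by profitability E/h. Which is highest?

snails

Profitability E/h (kJ/s): amphipods = 21/28 = 0.75, small clams = 7.3/20 = 0.365, snails = 22/10 = 2.2, polychaete worms = 7/13 = 0.538, mud crabs = 5.3/30 = 0.177.
Ranked: snails > amphipods > polychaete worms > small clams > mud crabs.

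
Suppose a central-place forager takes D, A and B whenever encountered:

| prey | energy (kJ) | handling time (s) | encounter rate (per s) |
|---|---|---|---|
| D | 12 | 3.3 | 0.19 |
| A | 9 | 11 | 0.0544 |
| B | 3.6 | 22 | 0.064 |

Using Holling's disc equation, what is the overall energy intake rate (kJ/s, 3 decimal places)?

Energy encountered per unit search time: 0.19×12 + 0.0544×9 + 0.064×3.6 = 3 kJ/s.
Handling time per unit search time: 0.19×3.3 + 0.0544×11 + 0.064×22 = 2.633.
Rate = 3/(1 + 2.633) = 0.8257 kJ/s.

0.826 kJ/s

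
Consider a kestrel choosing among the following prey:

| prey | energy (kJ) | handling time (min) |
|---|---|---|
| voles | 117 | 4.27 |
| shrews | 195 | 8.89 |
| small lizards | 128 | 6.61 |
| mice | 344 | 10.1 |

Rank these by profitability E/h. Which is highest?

Profitability E/h (kJ/min): voles = 117/4.27 = 27.4, shrews = 195/8.89 = 21.9, small lizards = 128/6.61 = 19.4, mice = 344/10.1 = 34.1.
Ranked: mice > voles > shrews > small lizards.

mice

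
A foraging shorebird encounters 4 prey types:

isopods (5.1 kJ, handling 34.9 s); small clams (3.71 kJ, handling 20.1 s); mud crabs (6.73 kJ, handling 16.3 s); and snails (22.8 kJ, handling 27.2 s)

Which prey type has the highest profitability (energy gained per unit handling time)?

In descending order of E/h:
snails: 22.8/27.2 = 0.838 kJ/s
mud crabs: 6.73/16.3 = 0.413 kJ/s
small clams: 3.71/20.1 = 0.185 kJ/s
isopods: 5.1/34.9 = 0.146 kJ/s

snails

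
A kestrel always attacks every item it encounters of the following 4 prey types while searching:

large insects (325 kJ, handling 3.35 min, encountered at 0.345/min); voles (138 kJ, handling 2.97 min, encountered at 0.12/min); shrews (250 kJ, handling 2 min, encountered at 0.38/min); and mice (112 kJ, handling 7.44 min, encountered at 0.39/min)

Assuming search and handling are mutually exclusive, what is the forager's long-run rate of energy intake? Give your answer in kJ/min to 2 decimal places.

43.31 kJ/min

R = (0.345×325 + 0.12×138 + 0.38×250 + 0.39×112) / (1 + 0.345×3.35 + 0.12×2.97 + 0.38×2 + 0.39×7.44) = 267.4/6.174 = 43.31 kJ/min.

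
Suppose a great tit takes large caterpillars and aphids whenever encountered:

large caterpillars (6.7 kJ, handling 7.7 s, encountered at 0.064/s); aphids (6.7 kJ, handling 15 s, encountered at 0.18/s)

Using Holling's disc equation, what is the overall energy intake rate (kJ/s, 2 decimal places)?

0.39 kJ/s

R = (0.064×6.7 + 0.18×6.7) / (1 + 0.064×7.7 + 0.18×15) = 1.635/4.193 = 0.3899 kJ/s.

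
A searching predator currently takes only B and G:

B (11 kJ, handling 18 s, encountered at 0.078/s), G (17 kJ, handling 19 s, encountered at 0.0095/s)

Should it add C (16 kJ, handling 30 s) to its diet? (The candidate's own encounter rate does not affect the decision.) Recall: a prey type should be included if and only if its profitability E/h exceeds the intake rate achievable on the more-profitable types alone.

On B and G alone, R = ΣλE/(1+Σλh) = 1.02/2.584 = 0.3945 kJ/s.
Profitability of C: 16/30 = 0.5333 kJ/s.
0.5333 > 0.3945, so adding C raises the average — include it.

Yes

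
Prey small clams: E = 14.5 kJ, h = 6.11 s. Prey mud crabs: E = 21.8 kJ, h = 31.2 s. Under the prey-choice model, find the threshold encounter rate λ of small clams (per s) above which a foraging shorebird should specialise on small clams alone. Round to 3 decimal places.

0.068 per s

At the threshold, the rate on small clams alone equals the profitability of mud crabs: λ·14.5/(1 + λ·6.11) = 21.8/31.2 = 0.6987.
Rearranging, λ(14.5 − 0.6987×6.11) = 0.6987, so λ = 0.6987/10.23 = 0.0683 per s.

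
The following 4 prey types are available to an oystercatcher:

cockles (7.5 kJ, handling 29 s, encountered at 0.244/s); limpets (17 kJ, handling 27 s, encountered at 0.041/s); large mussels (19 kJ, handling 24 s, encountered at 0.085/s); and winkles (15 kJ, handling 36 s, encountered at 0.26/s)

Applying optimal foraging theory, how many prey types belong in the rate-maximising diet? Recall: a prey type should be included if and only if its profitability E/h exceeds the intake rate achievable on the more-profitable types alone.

Profitabilities (E/h, kJ/s): large mussels 0.792, limpets 0.63, winkles 0.417, cockles 0.259. Add prey in this order while the next type's profitability exceeds the intake rate on those already taken.
Rate on top 1: 0.5313. limpets: 0.63 > 0.5313 → include.
Rate on top 2: 0.5575. winkles: 0.417 < 0.5575 → exclude; stop.
Optimal diet: large mussels, limpets — 2 of 4 types.

2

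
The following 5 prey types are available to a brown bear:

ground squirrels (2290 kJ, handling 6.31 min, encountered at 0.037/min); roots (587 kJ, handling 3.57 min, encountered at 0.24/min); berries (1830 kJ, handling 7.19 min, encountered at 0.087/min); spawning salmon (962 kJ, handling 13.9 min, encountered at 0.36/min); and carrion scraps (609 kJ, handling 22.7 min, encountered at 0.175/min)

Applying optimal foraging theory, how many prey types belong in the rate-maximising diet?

Profitabilities (E/h, kJ/min): ground squirrels 363, berries 255, roots 164, spawning salmon 69.2, carrion scraps 26.8. Add prey in this order while the next type's profitability exceeds the intake rate on those already taken.
Rate on top 1: 68.69. berries: 255 > 68.69 → include.
Rate on top 2: 131.2. roots: 164 > 131.2 → include.
Rate on top 3: 141.7. spawning salmon: 69.2 < 141.7 → exclude; stop.
Optimal diet: ground squirrels, berries, roots — 3 of 5 types.

3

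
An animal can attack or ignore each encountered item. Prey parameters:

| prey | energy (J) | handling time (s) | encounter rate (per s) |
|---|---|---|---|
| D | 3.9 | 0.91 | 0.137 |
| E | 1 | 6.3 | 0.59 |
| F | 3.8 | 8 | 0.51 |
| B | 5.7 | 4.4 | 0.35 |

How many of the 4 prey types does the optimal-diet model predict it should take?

Profitabilities (E/h, J/s): D 4.29, B 1.3, F 0.475, E 0.159. Add prey in this order while the next type's profitability exceeds the intake rate on those already taken.
Rate on top 1: 0.4751. B: 1.3 > 0.4751 → include.
Rate on top 2: 0.9492. F: 0.475 < 0.9492 → exclude; stop.
Optimal diet: D, B — 2 of 4 types.

2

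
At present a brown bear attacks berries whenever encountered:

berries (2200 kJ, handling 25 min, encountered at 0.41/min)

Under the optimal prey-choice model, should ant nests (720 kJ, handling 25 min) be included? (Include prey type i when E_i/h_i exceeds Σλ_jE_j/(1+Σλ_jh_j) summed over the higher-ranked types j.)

No

Intake rate on the current diet: R = (0.41×2200) / (1 + 0.41×25) = 902/11.25 = 80.18 kJ/min.
ant nests: E/h = 720/25 = 28.8 kJ/min.
28.8 < 80.18, so adding ant nests would lower the average — exclude it.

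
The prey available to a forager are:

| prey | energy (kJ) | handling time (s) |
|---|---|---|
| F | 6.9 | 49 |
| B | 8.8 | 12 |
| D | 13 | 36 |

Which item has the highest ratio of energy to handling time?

B

In descending order of E/h:
B: 8.8/12 = 0.733 kJ/s
D: 13/36 = 0.361 kJ/s
F: 6.9/49 = 0.141 kJ/s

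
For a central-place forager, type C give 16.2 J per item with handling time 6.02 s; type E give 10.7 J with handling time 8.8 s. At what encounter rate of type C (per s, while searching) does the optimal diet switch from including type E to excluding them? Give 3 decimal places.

0.137 per s

At the threshold, the rate on type C alone equals the profitability of type E: λ·16.2/(1 + λ·6.02) = 10.7/8.8 = 1.216.
Rearranging, λ(16.2 − 1.216×6.02) = 1.216, so λ = 1.216/8.88 = 0.1369 per s.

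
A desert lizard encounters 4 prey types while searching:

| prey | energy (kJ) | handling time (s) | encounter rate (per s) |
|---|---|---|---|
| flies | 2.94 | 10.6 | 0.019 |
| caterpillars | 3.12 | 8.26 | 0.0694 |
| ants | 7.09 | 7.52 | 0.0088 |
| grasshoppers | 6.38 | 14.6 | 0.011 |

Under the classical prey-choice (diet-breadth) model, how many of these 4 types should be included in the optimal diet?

4

E/h in descending order: ants 0.943, grasshoppers 0.437, caterpillars 0.378, flies 0.277 kJ/s. The optimal diet is the largest prefix of this list for which every included type satisfies E_i/h_i > R on the types above it.
Rate on top 1: 0.05852. grasshoppers: 0.437 > 0.05852 → include.
Rate on top 2: 0.1081. caterpillars: 0.378 > 0.1081 → include.
Rate on top 3: 0.1939. flies: 0.277 > 0.1939 → include.
Optimal diet: ants, grasshoppers, caterpillars, flies — 4 of 4 types.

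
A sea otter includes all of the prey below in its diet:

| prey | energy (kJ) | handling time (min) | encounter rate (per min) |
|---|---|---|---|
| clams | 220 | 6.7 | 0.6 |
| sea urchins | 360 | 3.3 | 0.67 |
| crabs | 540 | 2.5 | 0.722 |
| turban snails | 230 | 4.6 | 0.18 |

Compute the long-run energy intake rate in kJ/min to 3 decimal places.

81.557 kJ/min

Energy encountered per unit search time: 0.6×220 + 0.67×360 + 0.722×540 + 0.18×230 = 804.5 kJ/min.
Handling time per unit search time: 0.6×6.7 + 0.67×3.3 + 0.722×2.5 + 0.18×4.6 = 8.864.
Rate = 804.5/(1 + 8.864) = 81.56 kJ/min.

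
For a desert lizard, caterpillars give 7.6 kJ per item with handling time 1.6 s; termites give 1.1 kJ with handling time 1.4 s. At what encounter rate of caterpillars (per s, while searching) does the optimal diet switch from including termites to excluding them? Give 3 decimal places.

0.124 per s

Drop termites once their profitability E₂/h₂ falls below the rate achievable on caterpillars alone: E₂/h₂ = λE₁/(1 + λh₁).
Solve for λ: λE₁h₂ = E₂(1 + λh₁) → λ(E₁h₂ − E₂h₁) = E₂ → λ = E₂/(E₁h₂ − E₂h₁).
λ = 1.1/(7.6×1.4 − 1.1×1.6) = 1.1/8.88 = 0.1239 per s.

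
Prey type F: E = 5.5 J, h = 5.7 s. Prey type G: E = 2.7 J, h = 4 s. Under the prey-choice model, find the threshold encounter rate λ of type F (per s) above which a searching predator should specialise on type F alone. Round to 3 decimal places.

0.408 per s

The zero-one rule: include type G iff E₂/h₂ > λE₁/(1+λh₁). Equality gives the switch point.
λE₁h₂ = E₂ + λE₂h₁ ⇒ λ = E₂/(E₁h₂ − E₂h₁) = 2.7/(22 − 15.39) = 0.4085 per s.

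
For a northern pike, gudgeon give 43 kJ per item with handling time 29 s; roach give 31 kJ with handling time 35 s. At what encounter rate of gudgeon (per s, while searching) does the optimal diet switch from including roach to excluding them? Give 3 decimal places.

0.051 per s

The zero-one rule: include roach iff E₂/h₂ > λE₁/(1+λh₁). Equality gives the switch point.
λE₁h₂ = E₂ + λE₂h₁ ⇒ λ = E₂/(E₁h₂ − E₂h₁) = 31/(1505 − 899) = 0.05116 per s.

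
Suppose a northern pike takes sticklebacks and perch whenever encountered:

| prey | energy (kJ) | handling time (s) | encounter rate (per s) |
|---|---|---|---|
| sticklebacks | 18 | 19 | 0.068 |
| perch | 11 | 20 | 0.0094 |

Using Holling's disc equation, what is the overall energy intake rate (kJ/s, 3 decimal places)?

R = Σλ_iE_i / (1 + Σλ_ih_i)
Numerator: 0.068×18 + 0.0094×11 = 1.327
Denominator: 1 + 0.068×19 + 0.0094×20 = 2.48
R = 1.327/2.48 = 0.5352 kJ/s

0.535 kJ/s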